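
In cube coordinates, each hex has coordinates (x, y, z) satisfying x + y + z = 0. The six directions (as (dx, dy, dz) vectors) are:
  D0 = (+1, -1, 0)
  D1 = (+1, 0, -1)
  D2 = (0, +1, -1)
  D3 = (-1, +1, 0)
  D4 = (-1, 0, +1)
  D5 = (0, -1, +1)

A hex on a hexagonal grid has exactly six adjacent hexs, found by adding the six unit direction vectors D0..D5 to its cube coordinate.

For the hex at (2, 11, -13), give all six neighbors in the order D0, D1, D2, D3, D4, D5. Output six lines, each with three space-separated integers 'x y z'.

Center: (2, 11, -13). Add each direction:
  D0: (2, 11, -13) + (1, -1, 0) = (3, 10, -13)
  D1: (2, 11, -13) + (1, 0, -1) = (3, 11, -14)
  D2: (2, 11, -13) + (0, 1, -1) = (2, 12, -14)
  D3: (2, 11, -13) + (-1, 1, 0) = (1, 12, -13)
  D4: (2, 11, -13) + (-1, 0, 1) = (1, 11, -12)
  D5: (2, 11, -13) + (0, -1, 1) = (2, 10, -12)

Answer: 3 10 -13
3 11 -14
2 12 -14
1 12 -13
1 11 -12
2 10 -12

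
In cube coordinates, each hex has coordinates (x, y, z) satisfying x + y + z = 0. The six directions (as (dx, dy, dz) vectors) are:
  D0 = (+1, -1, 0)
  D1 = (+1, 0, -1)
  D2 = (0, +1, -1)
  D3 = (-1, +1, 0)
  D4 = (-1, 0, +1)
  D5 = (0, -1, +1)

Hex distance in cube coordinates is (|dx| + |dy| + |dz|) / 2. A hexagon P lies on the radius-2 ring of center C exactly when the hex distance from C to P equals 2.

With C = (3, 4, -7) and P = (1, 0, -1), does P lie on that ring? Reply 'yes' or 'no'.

Answer: no

Derivation:
|px - cx| = |1 - 3| = 2
|py - cy| = |0 - 4| = 4
|pz - cz| = |-1 - (-7)| = 6
distance = (2+4+6)/2 = 12/2 = 6
radius = 2; distance != radius -> no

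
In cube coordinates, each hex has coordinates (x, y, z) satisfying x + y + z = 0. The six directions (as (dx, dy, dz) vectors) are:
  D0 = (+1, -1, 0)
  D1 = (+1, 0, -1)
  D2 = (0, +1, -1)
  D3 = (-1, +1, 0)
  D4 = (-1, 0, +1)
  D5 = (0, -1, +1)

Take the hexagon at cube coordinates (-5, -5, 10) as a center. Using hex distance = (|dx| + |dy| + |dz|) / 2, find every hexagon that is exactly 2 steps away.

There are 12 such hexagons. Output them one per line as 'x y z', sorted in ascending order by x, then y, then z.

Walk ring at distance 2 from (-5, -5, 10):
Start at center + D4*2 = (-7, -5, 12)
  hex 0: (-7, -5, 12)
  hex 1: (-6, -6, 12)
  hex 2: (-5, -7, 12)
  hex 3: (-4, -7, 11)
  hex 4: (-3, -7, 10)
  hex 5: (-3, -6, 9)
  hex 6: (-3, -5, 8)
  hex 7: (-4, -4, 8)
  hex 8: (-5, -3, 8)
  hex 9: (-6, -3, 9)
  hex 10: (-7, -3, 10)
  hex 11: (-7, -4, 11)
Sorted: 12 hexes.

Answer: -7 -5 12
-7 -4 11
-7 -3 10
-6 -6 12
-6 -3 9
-5 -7 12
-5 -3 8
-4 -7 11
-4 -4 8
-3 -7 10
-3 -6 9
-3 -5 8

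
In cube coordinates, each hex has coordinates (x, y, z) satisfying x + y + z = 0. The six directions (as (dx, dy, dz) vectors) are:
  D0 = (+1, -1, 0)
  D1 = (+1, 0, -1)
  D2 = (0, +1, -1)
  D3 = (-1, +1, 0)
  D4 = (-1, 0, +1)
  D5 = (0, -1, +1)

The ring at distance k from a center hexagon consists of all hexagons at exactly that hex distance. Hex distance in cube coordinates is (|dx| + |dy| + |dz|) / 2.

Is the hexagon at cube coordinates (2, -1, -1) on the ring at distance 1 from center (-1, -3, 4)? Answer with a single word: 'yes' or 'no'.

|px - cx| = |2 - (-1)| = 3
|py - cy| = |-1 - (-3)| = 2
|pz - cz| = |-1 - 4| = 5
distance = (3+2+5)/2 = 10/2 = 5
radius = 1; distance != radius -> no

Answer: no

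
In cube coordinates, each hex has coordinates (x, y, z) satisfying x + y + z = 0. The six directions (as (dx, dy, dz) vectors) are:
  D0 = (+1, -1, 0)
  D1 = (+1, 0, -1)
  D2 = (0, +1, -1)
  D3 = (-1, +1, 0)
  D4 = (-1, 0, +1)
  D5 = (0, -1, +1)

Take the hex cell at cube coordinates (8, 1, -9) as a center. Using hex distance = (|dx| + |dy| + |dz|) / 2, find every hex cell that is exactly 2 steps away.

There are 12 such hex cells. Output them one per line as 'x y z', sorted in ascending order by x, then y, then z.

Walk ring at distance 2 from (8, 1, -9):
Start at center + D4*2 = (6, 1, -7)
  hex 0: (6, 1, -7)
  hex 1: (7, 0, -7)
  hex 2: (8, -1, -7)
  hex 3: (9, -1, -8)
  hex 4: (10, -1, -9)
  hex 5: (10, 0, -10)
  hex 6: (10, 1, -11)
  hex 7: (9, 2, -11)
  hex 8: (8, 3, -11)
  hex 9: (7, 3, -10)
  hex 10: (6, 3, -9)
  hex 11: (6, 2, -8)
Sorted: 12 hexes.

Answer: 6 1 -7
6 2 -8
6 3 -9
7 0 -7
7 3 -10
8 -1 -7
8 3 -11
9 -1 -8
9 2 -11
10 -1 -9
10 0 -10
10 1 -11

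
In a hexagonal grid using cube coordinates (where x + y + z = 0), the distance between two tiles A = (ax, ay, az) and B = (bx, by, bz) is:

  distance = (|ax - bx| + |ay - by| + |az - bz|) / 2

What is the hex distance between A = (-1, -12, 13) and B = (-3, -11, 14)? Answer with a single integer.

|ax - bx| = |-1 - (-3)| = 2
|ay - by| = |-12 - (-11)| = 1
|az - bz| = |13 - 14| = 1
distance = (2 + 1 + 1) / 2 = 4 / 2 = 2

Answer: 2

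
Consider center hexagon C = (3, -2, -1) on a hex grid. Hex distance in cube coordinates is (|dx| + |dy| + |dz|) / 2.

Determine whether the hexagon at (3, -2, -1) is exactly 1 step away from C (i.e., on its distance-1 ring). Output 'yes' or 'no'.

|px - cx| = |3 - 3| = 0
|py - cy| = |-2 - (-2)| = 0
|pz - cz| = |-1 - (-1)| = 0
distance = (0+0+0)/2 = 0/2 = 0
radius = 1; distance != radius -> no

Answer: no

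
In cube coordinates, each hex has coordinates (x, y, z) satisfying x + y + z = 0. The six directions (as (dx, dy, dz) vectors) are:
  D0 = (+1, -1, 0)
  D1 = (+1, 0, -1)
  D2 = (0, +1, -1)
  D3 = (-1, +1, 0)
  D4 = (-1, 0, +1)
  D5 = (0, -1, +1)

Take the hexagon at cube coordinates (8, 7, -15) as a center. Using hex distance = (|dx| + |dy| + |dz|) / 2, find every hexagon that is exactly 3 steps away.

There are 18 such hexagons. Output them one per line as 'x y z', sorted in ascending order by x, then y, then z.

Walk ring at distance 3 from (8, 7, -15):
Start at center + D4*3 = (5, 7, -12)
  hex 0: (5, 7, -12)
  hex 1: (6, 6, -12)
  hex 2: (7, 5, -12)
  hex 3: (8, 4, -12)
  hex 4: (9, 4, -13)
  hex 5: (10, 4, -14)
  hex 6: (11, 4, -15)
  hex 7: (11, 5, -16)
  hex 8: (11, 6, -17)
  hex 9: (11, 7, -18)
  hex 10: (10, 8, -18)
  hex 11: (9, 9, -18)
  hex 12: (8, 10, -18)
  hex 13: (7, 10, -17)
  hex 14: (6, 10, -16)
  hex 15: (5, 10, -15)
  hex 16: (5, 9, -14)
  hex 17: (5, 8, -13)
Sorted: 18 hexes.

Answer: 5 7 -12
5 8 -13
5 9 -14
5 10 -15
6 6 -12
6 10 -16
7 5 -12
7 10 -17
8 4 -12
8 10 -18
9 4 -13
9 9 -18
10 4 -14
10 8 -18
11 4 -15
11 5 -16
11 6 -17
11 7 -18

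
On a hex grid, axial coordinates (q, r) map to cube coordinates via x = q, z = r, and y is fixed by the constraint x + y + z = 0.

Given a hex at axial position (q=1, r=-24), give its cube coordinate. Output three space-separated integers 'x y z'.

x = q = 1
z = r = -24
y = -x - z = -(1) - (-24) = 23

Answer: 1 23 -24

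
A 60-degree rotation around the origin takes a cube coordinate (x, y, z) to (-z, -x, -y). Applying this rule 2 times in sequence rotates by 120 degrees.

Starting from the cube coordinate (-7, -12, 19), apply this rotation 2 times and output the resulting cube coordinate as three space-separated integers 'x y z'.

Start: (-7, -12, 19)
Step 1: (-7, -12, 19) -> (-(19), -(-7), -(-12)) = (-19, 7, 12)
Step 2: (-19, 7, 12) -> (-(12), -(-19), -(7)) = (-12, 19, -7)

Answer: -12 19 -7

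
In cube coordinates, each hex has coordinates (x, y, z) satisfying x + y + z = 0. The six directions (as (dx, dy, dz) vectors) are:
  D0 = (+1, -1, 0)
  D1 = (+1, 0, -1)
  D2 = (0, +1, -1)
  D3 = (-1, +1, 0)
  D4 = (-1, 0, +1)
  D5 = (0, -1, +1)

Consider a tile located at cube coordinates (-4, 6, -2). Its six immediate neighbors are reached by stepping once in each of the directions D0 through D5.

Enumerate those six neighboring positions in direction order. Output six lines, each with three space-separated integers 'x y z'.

Answer: -3 5 -2
-3 6 -3
-4 7 -3
-5 7 -2
-5 6 -1
-4 5 -1

Derivation:
Center: (-4, 6, -2). Add each direction:
  D0: (-4, 6, -2) + (1, -1, 0) = (-3, 5, -2)
  D1: (-4, 6, -2) + (1, 0, -1) = (-3, 6, -3)
  D2: (-4, 6, -2) + (0, 1, -1) = (-4, 7, -3)
  D3: (-4, 6, -2) + (-1, 1, 0) = (-5, 7, -2)
  D4: (-4, 6, -2) + (-1, 0, 1) = (-5, 6, -1)
  D5: (-4, 6, -2) + (0, -1, 1) = (-4, 5, -1)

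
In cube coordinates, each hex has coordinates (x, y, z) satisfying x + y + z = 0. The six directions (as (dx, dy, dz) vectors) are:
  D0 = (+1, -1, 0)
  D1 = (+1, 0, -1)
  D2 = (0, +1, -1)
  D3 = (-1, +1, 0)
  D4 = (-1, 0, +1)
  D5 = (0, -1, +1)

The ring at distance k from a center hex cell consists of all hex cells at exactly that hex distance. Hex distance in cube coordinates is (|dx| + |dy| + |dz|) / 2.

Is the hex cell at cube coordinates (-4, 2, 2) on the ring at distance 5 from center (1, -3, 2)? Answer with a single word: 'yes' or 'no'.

|px - cx| = |-4 - 1| = 5
|py - cy| = |2 - (-3)| = 5
|pz - cz| = |2 - 2| = 0
distance = (5+5+0)/2 = 10/2 = 5
radius = 5; distance == radius -> yes

Answer: yes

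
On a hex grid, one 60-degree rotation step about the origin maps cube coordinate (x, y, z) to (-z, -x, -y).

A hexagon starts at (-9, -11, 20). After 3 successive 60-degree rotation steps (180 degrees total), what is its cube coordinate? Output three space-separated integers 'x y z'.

Start: (-9, -11, 20)
Step 1: (-9, -11, 20) -> (-(20), -(-9), -(-11)) = (-20, 9, 11)
Step 2: (-20, 9, 11) -> (-(11), -(-20), -(9)) = (-11, 20, -9)
Step 3: (-11, 20, -9) -> (-(-9), -(-11), -(20)) = (9, 11, -20)

Answer: 9 11 -20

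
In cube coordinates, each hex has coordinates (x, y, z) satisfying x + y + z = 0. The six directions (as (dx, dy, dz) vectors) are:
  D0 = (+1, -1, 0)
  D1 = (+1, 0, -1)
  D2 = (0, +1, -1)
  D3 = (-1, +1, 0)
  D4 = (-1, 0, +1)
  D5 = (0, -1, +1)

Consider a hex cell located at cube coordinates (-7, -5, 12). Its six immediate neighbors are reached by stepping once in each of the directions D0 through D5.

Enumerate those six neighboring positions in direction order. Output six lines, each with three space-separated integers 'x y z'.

Answer: -6 -6 12
-6 -5 11
-7 -4 11
-8 -4 12
-8 -5 13
-7 -6 13

Derivation:
Center: (-7, -5, 12). Add each direction:
  D0: (-7, -5, 12) + (1, -1, 0) = (-6, -6, 12)
  D1: (-7, -5, 12) + (1, 0, -1) = (-6, -5, 11)
  D2: (-7, -5, 12) + (0, 1, -1) = (-7, -4, 11)
  D3: (-7, -5, 12) + (-1, 1, 0) = (-8, -4, 12)
  D4: (-7, -5, 12) + (-1, 0, 1) = (-8, -5, 13)
  D5: (-7, -5, 12) + (0, -1, 1) = (-7, -6, 13)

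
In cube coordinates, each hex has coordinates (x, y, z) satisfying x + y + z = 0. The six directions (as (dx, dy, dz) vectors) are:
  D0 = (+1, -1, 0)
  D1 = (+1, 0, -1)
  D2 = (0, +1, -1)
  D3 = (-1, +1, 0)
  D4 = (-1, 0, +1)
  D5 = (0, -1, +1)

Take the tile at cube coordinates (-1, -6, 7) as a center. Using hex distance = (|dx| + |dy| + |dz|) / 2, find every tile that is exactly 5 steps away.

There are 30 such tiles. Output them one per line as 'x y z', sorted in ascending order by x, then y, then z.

Answer: -6 -6 12
-6 -5 11
-6 -4 10
-6 -3 9
-6 -2 8
-6 -1 7
-5 -7 12
-5 -1 6
-4 -8 12
-4 -1 5
-3 -9 12
-3 -1 4
-2 -10 12
-2 -1 3
-1 -11 12
-1 -1 2
0 -11 11
0 -2 2
1 -11 10
1 -3 2
2 -11 9
2 -4 2
3 -11 8
3 -5 2
4 -11 7
4 -10 6
4 -9 5
4 -8 4
4 -7 3
4 -6 2

Derivation:
Walk ring at distance 5 from (-1, -6, 7):
Start at center + D4*5 = (-6, -6, 12)
  hex 0: (-6, -6, 12)
  hex 1: (-5, -7, 12)
  hex 2: (-4, -8, 12)
  hex 3: (-3, -9, 12)
  hex 4: (-2, -10, 12)
  hex 5: (-1, -11, 12)
  hex 6: (0, -11, 11)
  hex 7: (1, -11, 10)
  hex 8: (2, -11, 9)
  hex 9: (3, -11, 8)
  hex 10: (4, -11, 7)
  hex 11: (4, -10, 6)
  hex 12: (4, -9, 5)
  hex 13: (4, -8, 4)
  hex 14: (4, -7, 3)
  hex 15: (4, -6, 2)
  hex 16: (3, -5, 2)
  hex 17: (2, -4, 2)
  hex 18: (1, -3, 2)
  hex 19: (0, -2, 2)
  hex 20: (-1, -1, 2)
  hex 21: (-2, -1, 3)
  hex 22: (-3, -1, 4)
  hex 23: (-4, -1, 5)
  hex 24: (-5, -1, 6)
  hex 25: (-6, -1, 7)
  hex 26: (-6, -2, 8)
  hex 27: (-6, -3, 9)
  hex 28: (-6, -4, 10)
  hex 29: (-6, -5, 11)
Sorted: 30 hexes.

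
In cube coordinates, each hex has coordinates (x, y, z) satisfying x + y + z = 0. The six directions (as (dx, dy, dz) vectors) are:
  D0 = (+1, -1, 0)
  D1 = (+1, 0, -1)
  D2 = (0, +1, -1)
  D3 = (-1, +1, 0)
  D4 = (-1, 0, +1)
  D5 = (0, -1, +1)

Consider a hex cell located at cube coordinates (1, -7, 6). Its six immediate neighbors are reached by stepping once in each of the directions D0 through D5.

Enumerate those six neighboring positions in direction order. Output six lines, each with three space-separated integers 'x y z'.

Center: (1, -7, 6). Add each direction:
  D0: (1, -7, 6) + (1, -1, 0) = (2, -8, 6)
  D1: (1, -7, 6) + (1, 0, -1) = (2, -7, 5)
  D2: (1, -7, 6) + (0, 1, -1) = (1, -6, 5)
  D3: (1, -7, 6) + (-1, 1, 0) = (0, -6, 6)
  D4: (1, -7, 6) + (-1, 0, 1) = (0, -7, 7)
  D5: (1, -7, 6) + (0, -1, 1) = (1, -8, 7)

Answer: 2 -8 6
2 -7 5
1 -6 5
0 -6 6
0 -7 7
1 -8 7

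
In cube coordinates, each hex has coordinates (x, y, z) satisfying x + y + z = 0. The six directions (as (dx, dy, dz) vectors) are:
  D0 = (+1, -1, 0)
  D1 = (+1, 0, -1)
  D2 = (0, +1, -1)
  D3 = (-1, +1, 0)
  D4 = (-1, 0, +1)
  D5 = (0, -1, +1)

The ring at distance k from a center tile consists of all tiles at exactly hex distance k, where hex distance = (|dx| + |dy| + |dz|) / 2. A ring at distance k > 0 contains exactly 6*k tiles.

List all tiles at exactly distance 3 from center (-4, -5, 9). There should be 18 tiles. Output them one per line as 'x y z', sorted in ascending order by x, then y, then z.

Walk ring at distance 3 from (-4, -5, 9):
Start at center + D4*3 = (-7, -5, 12)
  hex 0: (-7, -5, 12)
  hex 1: (-6, -6, 12)
  hex 2: (-5, -7, 12)
  hex 3: (-4, -8, 12)
  hex 4: (-3, -8, 11)
  hex 5: (-2, -8, 10)
  hex 6: (-1, -8, 9)
  hex 7: (-1, -7, 8)
  hex 8: (-1, -6, 7)
  hex 9: (-1, -5, 6)
  hex 10: (-2, -4, 6)
  hex 11: (-3, -3, 6)
  hex 12: (-4, -2, 6)
  hex 13: (-5, -2, 7)
  hex 14: (-6, -2, 8)
  hex 15: (-7, -2, 9)
  hex 16: (-7, -3, 10)
  hex 17: (-7, -4, 11)
Sorted: 18 hexes.

Answer: -7 -5 12
-7 -4 11
-7 -3 10
-7 -2 9
-6 -6 12
-6 -2 8
-5 -7 12
-5 -2 7
-4 -8 12
-4 -2 6
-3 -8 11
-3 -3 6
-2 -8 10
-2 -4 6
-1 -8 9
-1 -7 8
-1 -6 7
-1 -5 6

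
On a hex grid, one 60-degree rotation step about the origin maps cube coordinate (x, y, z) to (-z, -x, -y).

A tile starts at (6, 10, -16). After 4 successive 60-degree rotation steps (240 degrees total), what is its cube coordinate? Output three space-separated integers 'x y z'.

Answer: -16 6 10

Derivation:
Start: (6, 10, -16)
Step 1: (6, 10, -16) -> (-(-16), -(6), -(10)) = (16, -6, -10)
Step 2: (16, -6, -10) -> (-(-10), -(16), -(-6)) = (10, -16, 6)
Step 3: (10, -16, 6) -> (-(6), -(10), -(-16)) = (-6, -10, 16)
Step 4: (-6, -10, 16) -> (-(16), -(-6), -(-10)) = (-16, 6, 10)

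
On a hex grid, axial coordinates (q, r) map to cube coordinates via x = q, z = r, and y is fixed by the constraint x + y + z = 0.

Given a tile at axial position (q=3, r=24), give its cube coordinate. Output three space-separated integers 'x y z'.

Answer: 3 -27 24

Derivation:
x = q = 3
z = r = 24
y = -x - z = -(3) - (24) = -27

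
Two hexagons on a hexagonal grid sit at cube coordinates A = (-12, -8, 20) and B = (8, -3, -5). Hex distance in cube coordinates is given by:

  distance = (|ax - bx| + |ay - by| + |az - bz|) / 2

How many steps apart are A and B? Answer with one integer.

|ax - bx| = |-12 - 8| = 20
|ay - by| = |-8 - (-3)| = 5
|az - bz| = |20 - (-5)| = 25
distance = (20 + 5 + 25) / 2 = 50 / 2 = 25

Answer: 25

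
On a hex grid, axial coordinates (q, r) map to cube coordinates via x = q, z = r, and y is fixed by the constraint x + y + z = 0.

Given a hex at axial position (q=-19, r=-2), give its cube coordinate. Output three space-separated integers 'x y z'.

Answer: -19 21 -2

Derivation:
x = q = -19
z = r = -2
y = -x - z = -(-19) - (-2) = 21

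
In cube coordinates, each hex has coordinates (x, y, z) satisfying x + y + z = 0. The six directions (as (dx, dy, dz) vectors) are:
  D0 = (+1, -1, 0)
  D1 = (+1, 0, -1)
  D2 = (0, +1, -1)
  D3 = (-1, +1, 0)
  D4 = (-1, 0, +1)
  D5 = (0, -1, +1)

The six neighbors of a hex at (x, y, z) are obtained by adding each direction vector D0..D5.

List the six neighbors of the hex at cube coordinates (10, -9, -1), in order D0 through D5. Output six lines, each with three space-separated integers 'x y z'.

Answer: 11 -10 -1
11 -9 -2
10 -8 -2
9 -8 -1
9 -9 0
10 -10 0

Derivation:
Center: (10, -9, -1). Add each direction:
  D0: (10, -9, -1) + (1, -1, 0) = (11, -10, -1)
  D1: (10, -9, -1) + (1, 0, -1) = (11, -9, -2)
  D2: (10, -9, -1) + (0, 1, -1) = (10, -8, -2)
  D3: (10, -9, -1) + (-1, 1, 0) = (9, -8, -1)
  D4: (10, -9, -1) + (-1, 0, 1) = (9, -9, 0)
  D5: (10, -9, -1) + (0, -1, 1) = (10, -10, 0)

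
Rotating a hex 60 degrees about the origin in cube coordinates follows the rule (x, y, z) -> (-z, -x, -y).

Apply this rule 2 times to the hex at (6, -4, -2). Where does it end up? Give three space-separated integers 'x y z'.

Start: (6, -4, -2)
Step 1: (6, -4, -2) -> (-(-2), -(6), -(-4)) = (2, -6, 4)
Step 2: (2, -6, 4) -> (-(4), -(2), -(-6)) = (-4, -2, 6)

Answer: -4 -2 6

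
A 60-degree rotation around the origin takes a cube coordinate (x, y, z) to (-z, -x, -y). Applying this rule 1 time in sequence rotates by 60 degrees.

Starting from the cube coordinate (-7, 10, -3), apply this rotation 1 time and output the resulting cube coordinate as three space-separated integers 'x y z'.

Start: (-7, 10, -3)
Step 1: (-7, 10, -3) -> (-(-3), -(-7), -(10)) = (3, 7, -10)

Answer: 3 7 -10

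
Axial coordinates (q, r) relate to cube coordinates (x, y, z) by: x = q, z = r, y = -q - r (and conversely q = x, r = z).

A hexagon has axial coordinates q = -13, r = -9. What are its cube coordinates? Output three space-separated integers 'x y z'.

Answer: -13 22 -9

Derivation:
x = q = -13
z = r = -9
y = -x - z = -(-13) - (-9) = 22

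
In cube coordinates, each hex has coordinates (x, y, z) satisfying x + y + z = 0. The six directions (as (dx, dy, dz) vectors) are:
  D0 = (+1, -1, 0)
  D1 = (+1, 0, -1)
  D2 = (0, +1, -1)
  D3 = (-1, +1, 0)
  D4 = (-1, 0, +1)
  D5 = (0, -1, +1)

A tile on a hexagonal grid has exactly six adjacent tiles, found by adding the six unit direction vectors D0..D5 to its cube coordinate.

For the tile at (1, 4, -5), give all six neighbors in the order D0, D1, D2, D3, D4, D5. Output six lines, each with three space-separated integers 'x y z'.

Answer: 2 3 -5
2 4 -6
1 5 -6
0 5 -5
0 4 -4
1 3 -4

Derivation:
Center: (1, 4, -5). Add each direction:
  D0: (1, 4, -5) + (1, -1, 0) = (2, 3, -5)
  D1: (1, 4, -5) + (1, 0, -1) = (2, 4, -6)
  D2: (1, 4, -5) + (0, 1, -1) = (1, 5, -6)
  D3: (1, 4, -5) + (-1, 1, 0) = (0, 5, -5)
  D4: (1, 4, -5) + (-1, 0, 1) = (0, 4, -4)
  D5: (1, 4, -5) + (0, -1, 1) = (1, 3, -4)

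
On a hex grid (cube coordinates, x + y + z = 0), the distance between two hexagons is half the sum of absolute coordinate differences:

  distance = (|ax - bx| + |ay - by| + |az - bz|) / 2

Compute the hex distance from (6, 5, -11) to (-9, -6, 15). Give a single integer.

Answer: 26

Derivation:
|ax - bx| = |6 - (-9)| = 15
|ay - by| = |5 - (-6)| = 11
|az - bz| = |-11 - 15| = 26
distance = (15 + 11 + 26) / 2 = 52 / 2 = 26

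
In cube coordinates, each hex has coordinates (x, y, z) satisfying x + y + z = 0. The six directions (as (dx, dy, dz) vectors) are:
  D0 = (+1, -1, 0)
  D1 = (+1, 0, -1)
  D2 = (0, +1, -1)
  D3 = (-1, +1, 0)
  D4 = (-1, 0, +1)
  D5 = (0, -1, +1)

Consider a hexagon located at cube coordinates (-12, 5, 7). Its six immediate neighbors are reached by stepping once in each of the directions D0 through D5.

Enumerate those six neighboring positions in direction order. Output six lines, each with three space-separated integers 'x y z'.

Answer: -11 4 7
-11 5 6
-12 6 6
-13 6 7
-13 5 8
-12 4 8

Derivation:
Center: (-12, 5, 7). Add each direction:
  D0: (-12, 5, 7) + (1, -1, 0) = (-11, 4, 7)
  D1: (-12, 5, 7) + (1, 0, -1) = (-11, 5, 6)
  D2: (-12, 5, 7) + (0, 1, -1) = (-12, 6, 6)
  D3: (-12, 5, 7) + (-1, 1, 0) = (-13, 6, 7)
  D4: (-12, 5, 7) + (-1, 0, 1) = (-13, 5, 8)
  D5: (-12, 5, 7) + (0, -1, 1) = (-12, 4, 8)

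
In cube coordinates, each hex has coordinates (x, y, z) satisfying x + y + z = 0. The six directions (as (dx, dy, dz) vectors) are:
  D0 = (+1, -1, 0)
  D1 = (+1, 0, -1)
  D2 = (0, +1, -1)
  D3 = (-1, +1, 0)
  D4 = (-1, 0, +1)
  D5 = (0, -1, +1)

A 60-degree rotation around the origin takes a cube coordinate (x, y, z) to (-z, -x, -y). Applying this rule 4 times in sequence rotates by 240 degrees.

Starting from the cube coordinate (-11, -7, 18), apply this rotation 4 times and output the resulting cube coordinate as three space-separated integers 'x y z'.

Answer: 18 -11 -7

Derivation:
Start: (-11, -7, 18)
Step 1: (-11, -7, 18) -> (-(18), -(-11), -(-7)) = (-18, 11, 7)
Step 2: (-18, 11, 7) -> (-(7), -(-18), -(11)) = (-7, 18, -11)
Step 3: (-7, 18, -11) -> (-(-11), -(-7), -(18)) = (11, 7, -18)
Step 4: (11, 7, -18) -> (-(-18), -(11), -(7)) = (18, -11, -7)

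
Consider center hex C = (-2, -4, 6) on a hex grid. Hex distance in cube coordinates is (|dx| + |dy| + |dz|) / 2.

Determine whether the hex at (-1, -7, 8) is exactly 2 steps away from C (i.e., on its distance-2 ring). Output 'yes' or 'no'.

|px - cx| = |-1 - (-2)| = 1
|py - cy| = |-7 - (-4)| = 3
|pz - cz| = |8 - 6| = 2
distance = (1+3+2)/2 = 6/2 = 3
radius = 2; distance != radius -> no

Answer: no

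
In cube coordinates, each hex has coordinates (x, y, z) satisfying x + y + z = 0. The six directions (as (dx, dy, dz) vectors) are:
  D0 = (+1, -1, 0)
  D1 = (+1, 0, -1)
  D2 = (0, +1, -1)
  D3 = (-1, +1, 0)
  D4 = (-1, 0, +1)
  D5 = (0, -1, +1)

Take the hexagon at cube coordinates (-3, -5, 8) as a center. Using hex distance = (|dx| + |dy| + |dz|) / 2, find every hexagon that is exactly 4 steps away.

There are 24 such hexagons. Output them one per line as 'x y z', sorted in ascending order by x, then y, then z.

Answer: -7 -5 12
-7 -4 11
-7 -3 10
-7 -2 9
-7 -1 8
-6 -6 12
-6 -1 7
-5 -7 12
-5 -1 6
-4 -8 12
-4 -1 5
-3 -9 12
-3 -1 4
-2 -9 11
-2 -2 4
-1 -9 10
-1 -3 4
0 -9 9
0 -4 4
1 -9 8
1 -8 7
1 -7 6
1 -6 5
1 -5 4

Derivation:
Walk ring at distance 4 from (-3, -5, 8):
Start at center + D4*4 = (-7, -5, 12)
  hex 0: (-7, -5, 12)
  hex 1: (-6, -6, 12)
  hex 2: (-5, -7, 12)
  hex 3: (-4, -8, 12)
  hex 4: (-3, -9, 12)
  hex 5: (-2, -9, 11)
  hex 6: (-1, -9, 10)
  hex 7: (0, -9, 9)
  hex 8: (1, -9, 8)
  hex 9: (1, -8, 7)
  hex 10: (1, -7, 6)
  hex 11: (1, -6, 5)
  hex 12: (1, -5, 4)
  hex 13: (0, -4, 4)
  hex 14: (-1, -3, 4)
  hex 15: (-2, -2, 4)
  hex 16: (-3, -1, 4)
  hex 17: (-4, -1, 5)
  hex 18: (-5, -1, 6)
  hex 19: (-6, -1, 7)
  hex 20: (-7, -1, 8)
  hex 21: (-7, -2, 9)
  hex 22: (-7, -3, 10)
  hex 23: (-7, -4, 11)
Sorted: 24 hexes.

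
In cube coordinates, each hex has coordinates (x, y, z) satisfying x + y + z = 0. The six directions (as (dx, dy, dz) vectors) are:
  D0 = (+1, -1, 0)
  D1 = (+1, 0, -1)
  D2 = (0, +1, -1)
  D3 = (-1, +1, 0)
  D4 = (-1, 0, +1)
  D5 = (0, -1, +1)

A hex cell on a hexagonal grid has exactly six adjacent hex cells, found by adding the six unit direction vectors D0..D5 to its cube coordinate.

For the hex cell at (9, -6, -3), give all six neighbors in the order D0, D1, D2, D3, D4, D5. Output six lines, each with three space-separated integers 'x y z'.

Center: (9, -6, -3). Add each direction:
  D0: (9, -6, -3) + (1, -1, 0) = (10, -7, -3)
  D1: (9, -6, -3) + (1, 0, -1) = (10, -6, -4)
  D2: (9, -6, -3) + (0, 1, -1) = (9, -5, -4)
  D3: (9, -6, -3) + (-1, 1, 0) = (8, -5, -3)
  D4: (9, -6, -3) + (-1, 0, 1) = (8, -6, -2)
  D5: (9, -6, -3) + (0, -1, 1) = (9, -7, -2)

Answer: 10 -7 -3
10 -6 -4
9 -5 -4
8 -5 -3
8 -6 -2
9 -7 -2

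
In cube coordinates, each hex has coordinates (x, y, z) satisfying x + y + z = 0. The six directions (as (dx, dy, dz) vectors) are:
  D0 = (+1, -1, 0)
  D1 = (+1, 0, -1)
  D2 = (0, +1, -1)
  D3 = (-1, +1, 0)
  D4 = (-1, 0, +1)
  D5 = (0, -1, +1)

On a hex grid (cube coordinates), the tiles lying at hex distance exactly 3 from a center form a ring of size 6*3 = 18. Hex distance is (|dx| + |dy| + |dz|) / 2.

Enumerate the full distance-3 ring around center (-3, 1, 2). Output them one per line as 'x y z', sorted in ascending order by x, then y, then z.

Answer: -6 1 5
-6 2 4
-6 3 3
-6 4 2
-5 0 5
-5 4 1
-4 -1 5
-4 4 0
-3 -2 5
-3 4 -1
-2 -2 4
-2 3 -1
-1 -2 3
-1 2 -1
0 -2 2
0 -1 1
0 0 0
0 1 -1

Derivation:
Walk ring at distance 3 from (-3, 1, 2):
Start at center + D4*3 = (-6, 1, 5)
  hex 0: (-6, 1, 5)
  hex 1: (-5, 0, 5)
  hex 2: (-4, -1, 5)
  hex 3: (-3, -2, 5)
  hex 4: (-2, -2, 4)
  hex 5: (-1, -2, 3)
  hex 6: (0, -2, 2)
  hex 7: (0, -1, 1)
  hex 8: (0, 0, 0)
  hex 9: (0, 1, -1)
  hex 10: (-1, 2, -1)
  hex 11: (-2, 3, -1)
  hex 12: (-3, 4, -1)
  hex 13: (-4, 4, 0)
  hex 14: (-5, 4, 1)
  hex 15: (-6, 4, 2)
  hex 16: (-6, 3, 3)
  hex 17: (-6, 2, 4)
Sorted: 18 hexes.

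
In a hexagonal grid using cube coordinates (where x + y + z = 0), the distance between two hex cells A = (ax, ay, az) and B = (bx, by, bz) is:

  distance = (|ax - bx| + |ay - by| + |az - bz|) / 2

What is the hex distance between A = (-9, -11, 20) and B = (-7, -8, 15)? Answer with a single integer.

Answer: 5

Derivation:
|ax - bx| = |-9 - (-7)| = 2
|ay - by| = |-11 - (-8)| = 3
|az - bz| = |20 - 15| = 5
distance = (2 + 3 + 5) / 2 = 10 / 2 = 5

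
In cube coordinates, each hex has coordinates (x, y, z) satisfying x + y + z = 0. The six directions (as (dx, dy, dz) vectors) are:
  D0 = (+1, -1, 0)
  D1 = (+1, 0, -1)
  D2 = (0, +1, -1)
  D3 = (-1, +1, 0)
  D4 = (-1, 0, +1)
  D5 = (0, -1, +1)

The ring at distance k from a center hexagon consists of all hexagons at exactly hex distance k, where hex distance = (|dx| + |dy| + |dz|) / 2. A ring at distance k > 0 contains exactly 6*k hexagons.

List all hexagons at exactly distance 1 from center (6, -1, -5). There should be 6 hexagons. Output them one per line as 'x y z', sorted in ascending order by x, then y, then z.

Answer: 5 -1 -4
5 0 -5
6 -2 -4
6 0 -6
7 -2 -5
7 -1 -6

Derivation:
Walk ring at distance 1 from (6, -1, -5):
Start at center + D4*1 = (5, -1, -4)
  hex 0: (5, -1, -4)
  hex 1: (6, -2, -4)
  hex 2: (7, -2, -5)
  hex 3: (7, -1, -6)
  hex 4: (6, 0, -6)
  hex 5: (5, 0, -5)
Sorted: 6 hexes.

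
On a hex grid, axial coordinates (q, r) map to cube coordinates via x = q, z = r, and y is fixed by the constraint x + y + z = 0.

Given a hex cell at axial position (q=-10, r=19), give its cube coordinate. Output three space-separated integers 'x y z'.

Answer: -10 -9 19

Derivation:
x = q = -10
z = r = 19
y = -x - z = -(-10) - (19) = -9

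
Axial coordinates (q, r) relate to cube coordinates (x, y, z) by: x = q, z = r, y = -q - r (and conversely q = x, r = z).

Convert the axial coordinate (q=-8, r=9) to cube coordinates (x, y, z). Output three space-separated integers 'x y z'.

x = q = -8
z = r = 9
y = -x - z = -(-8) - (9) = -1

Answer: -8 -1 9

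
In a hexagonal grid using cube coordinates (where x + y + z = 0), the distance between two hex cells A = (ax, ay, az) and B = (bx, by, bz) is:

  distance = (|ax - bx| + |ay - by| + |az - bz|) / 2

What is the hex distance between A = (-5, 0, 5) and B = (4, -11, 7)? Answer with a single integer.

Answer: 11

Derivation:
|ax - bx| = |-5 - 4| = 9
|ay - by| = |0 - (-11)| = 11
|az - bz| = |5 - 7| = 2
distance = (9 + 11 + 2) / 2 = 22 / 2 = 11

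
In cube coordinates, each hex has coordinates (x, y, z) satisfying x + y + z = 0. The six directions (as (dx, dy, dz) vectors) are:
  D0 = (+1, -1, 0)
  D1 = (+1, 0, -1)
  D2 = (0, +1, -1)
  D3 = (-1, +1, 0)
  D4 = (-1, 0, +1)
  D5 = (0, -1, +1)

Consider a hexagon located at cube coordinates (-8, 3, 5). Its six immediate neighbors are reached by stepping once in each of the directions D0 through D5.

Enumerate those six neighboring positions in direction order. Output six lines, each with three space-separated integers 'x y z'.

Center: (-8, 3, 5). Add each direction:
  D0: (-8, 3, 5) + (1, -1, 0) = (-7, 2, 5)
  D1: (-8, 3, 5) + (1, 0, -1) = (-7, 3, 4)
  D2: (-8, 3, 5) + (0, 1, -1) = (-8, 4, 4)
  D3: (-8, 3, 5) + (-1, 1, 0) = (-9, 4, 5)
  D4: (-8, 3, 5) + (-1, 0, 1) = (-9, 3, 6)
  D5: (-8, 3, 5) + (0, -1, 1) = (-8, 2, 6)

Answer: -7 2 5
-7 3 4
-8 4 4
-9 4 5
-9 3 6
-8 2 6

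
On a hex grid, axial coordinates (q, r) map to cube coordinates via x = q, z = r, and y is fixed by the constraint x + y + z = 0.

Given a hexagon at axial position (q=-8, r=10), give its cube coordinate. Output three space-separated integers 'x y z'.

x = q = -8
z = r = 10
y = -x - z = -(-8) - (10) = -2

Answer: -8 -2 10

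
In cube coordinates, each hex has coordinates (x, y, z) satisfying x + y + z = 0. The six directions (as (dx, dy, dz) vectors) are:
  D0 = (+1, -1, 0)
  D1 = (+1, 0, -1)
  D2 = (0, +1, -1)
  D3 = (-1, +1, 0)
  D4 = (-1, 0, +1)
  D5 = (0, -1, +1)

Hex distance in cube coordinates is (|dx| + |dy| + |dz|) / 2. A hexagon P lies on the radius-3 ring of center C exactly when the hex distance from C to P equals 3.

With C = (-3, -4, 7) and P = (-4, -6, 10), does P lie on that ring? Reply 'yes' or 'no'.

Answer: yes

Derivation:
|px - cx| = |-4 - (-3)| = 1
|py - cy| = |-6 - (-4)| = 2
|pz - cz| = |10 - 7| = 3
distance = (1+2+3)/2 = 6/2 = 3
radius = 3; distance == radius -> yes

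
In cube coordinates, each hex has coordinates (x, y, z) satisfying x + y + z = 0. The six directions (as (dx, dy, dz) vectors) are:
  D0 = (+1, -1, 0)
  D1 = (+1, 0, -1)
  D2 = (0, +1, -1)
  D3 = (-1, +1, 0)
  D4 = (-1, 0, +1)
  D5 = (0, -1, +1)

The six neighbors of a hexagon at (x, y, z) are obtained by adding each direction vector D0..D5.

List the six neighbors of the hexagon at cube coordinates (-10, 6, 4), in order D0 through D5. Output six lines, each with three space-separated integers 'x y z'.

Center: (-10, 6, 4). Add each direction:
  D0: (-10, 6, 4) + (1, -1, 0) = (-9, 5, 4)
  D1: (-10, 6, 4) + (1, 0, -1) = (-9, 6, 3)
  D2: (-10, 6, 4) + (0, 1, -1) = (-10, 7, 3)
  D3: (-10, 6, 4) + (-1, 1, 0) = (-11, 7, 4)
  D4: (-10, 6, 4) + (-1, 0, 1) = (-11, 6, 5)
  D5: (-10, 6, 4) + (0, -1, 1) = (-10, 5, 5)

Answer: -9 5 4
-9 6 3
-10 7 3
-11 7 4
-11 6 5
-10 5 5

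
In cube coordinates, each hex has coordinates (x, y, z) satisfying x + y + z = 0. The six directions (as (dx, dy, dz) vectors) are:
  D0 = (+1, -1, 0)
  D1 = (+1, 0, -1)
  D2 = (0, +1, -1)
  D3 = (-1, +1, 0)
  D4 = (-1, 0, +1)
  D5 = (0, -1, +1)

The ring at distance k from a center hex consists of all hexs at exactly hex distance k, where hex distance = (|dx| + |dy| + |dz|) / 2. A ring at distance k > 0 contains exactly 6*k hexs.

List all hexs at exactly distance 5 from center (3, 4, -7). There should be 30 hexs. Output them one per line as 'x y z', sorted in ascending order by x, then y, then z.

Walk ring at distance 5 from (3, 4, -7):
Start at center + D4*5 = (-2, 4, -2)
  hex 0: (-2, 4, -2)
  hex 1: (-1, 3, -2)
  hex 2: (0, 2, -2)
  hex 3: (1, 1, -2)
  hex 4: (2, 0, -2)
  hex 5: (3, -1, -2)
  hex 6: (4, -1, -3)
  hex 7: (5, -1, -4)
  hex 8: (6, -1, -5)
  hex 9: (7, -1, -6)
  hex 10: (8, -1, -7)
  hex 11: (8, 0, -8)
  hex 12: (8, 1, -9)
  hex 13: (8, 2, -10)
  hex 14: (8, 3, -11)
  hex 15: (8, 4, -12)
  hex 16: (7, 5, -12)
  hex 17: (6, 6, -12)
  hex 18: (5, 7, -12)
  hex 19: (4, 8, -12)
  hex 20: (3, 9, -12)
  hex 21: (2, 9, -11)
  hex 22: (1, 9, -10)
  hex 23: (0, 9, -9)
  hex 24: (-1, 9, -8)
  hex 25: (-2, 9, -7)
  hex 26: (-2, 8, -6)
  hex 27: (-2, 7, -5)
  hex 28: (-2, 6, -4)
  hex 29: (-2, 5, -3)
Sorted: 30 hexes.

Answer: -2 4 -2
-2 5 -3
-2 6 -4
-2 7 -5
-2 8 -6
-2 9 -7
-1 3 -2
-1 9 -8
0 2 -2
0 9 -9
1 1 -2
1 9 -10
2 0 -2
2 9 -11
3 -1 -2
3 9 -12
4 -1 -3
4 8 -12
5 -1 -4
5 7 -12
6 -1 -5
6 6 -12
7 -1 -6
7 5 -12
8 -1 -7
8 0 -8
8 1 -9
8 2 -10
8 3 -11
8 4 -12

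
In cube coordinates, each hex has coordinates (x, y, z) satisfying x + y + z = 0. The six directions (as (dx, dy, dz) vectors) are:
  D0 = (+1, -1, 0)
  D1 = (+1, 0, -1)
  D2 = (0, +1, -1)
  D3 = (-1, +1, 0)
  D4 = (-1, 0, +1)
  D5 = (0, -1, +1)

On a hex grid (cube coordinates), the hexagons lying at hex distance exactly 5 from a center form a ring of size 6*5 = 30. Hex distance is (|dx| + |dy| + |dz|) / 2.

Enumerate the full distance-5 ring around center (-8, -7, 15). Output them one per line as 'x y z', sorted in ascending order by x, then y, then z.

Walk ring at distance 5 from (-8, -7, 15):
Start at center + D4*5 = (-13, -7, 20)
  hex 0: (-13, -7, 20)
  hex 1: (-12, -8, 20)
  hex 2: (-11, -9, 20)
  hex 3: (-10, -10, 20)
  hex 4: (-9, -11, 20)
  hex 5: (-8, -12, 20)
  hex 6: (-7, -12, 19)
  hex 7: (-6, -12, 18)
  hex 8: (-5, -12, 17)
  hex 9: (-4, -12, 16)
  hex 10: (-3, -12, 15)
  hex 11: (-3, -11, 14)
  hex 12: (-3, -10, 13)
  hex 13: (-3, -9, 12)
  hex 14: (-3, -8, 11)
  hex 15: (-3, -7, 10)
  hex 16: (-4, -6, 10)
  hex 17: (-5, -5, 10)
  hex 18: (-6, -4, 10)
  hex 19: (-7, -3, 10)
  hex 20: (-8, -2, 10)
  hex 21: (-9, -2, 11)
  hex 22: (-10, -2, 12)
  hex 23: (-11, -2, 13)
  hex 24: (-12, -2, 14)
  hex 25: (-13, -2, 15)
  hex 26: (-13, -3, 16)
  hex 27: (-13, -4, 17)
  hex 28: (-13, -5, 18)
  hex 29: (-13, -6, 19)
Sorted: 30 hexes.

Answer: -13 -7 20
-13 -6 19
-13 -5 18
-13 -4 17
-13 -3 16
-13 -2 15
-12 -8 20
-12 -2 14
-11 -9 20
-11 -2 13
-10 -10 20
-10 -2 12
-9 -11 20
-9 -2 11
-8 -12 20
-8 -2 10
-7 -12 19
-7 -3 10
-6 -12 18
-6 -4 10
-5 -12 17
-5 -5 10
-4 -12 16
-4 -6 10
-3 -12 15
-3 -11 14
-3 -10 13
-3 -9 12
-3 -8 11
-3 -7 10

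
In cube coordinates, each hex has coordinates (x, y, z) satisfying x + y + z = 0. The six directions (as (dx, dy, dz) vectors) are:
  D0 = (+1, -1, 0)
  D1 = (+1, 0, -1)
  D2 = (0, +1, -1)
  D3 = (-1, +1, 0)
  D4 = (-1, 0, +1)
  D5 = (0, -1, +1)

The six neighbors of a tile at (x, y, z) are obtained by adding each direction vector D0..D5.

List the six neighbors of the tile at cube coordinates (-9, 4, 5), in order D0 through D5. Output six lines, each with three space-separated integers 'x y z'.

Answer: -8 3 5
-8 4 4
-9 5 4
-10 5 5
-10 4 6
-9 3 6

Derivation:
Center: (-9, 4, 5). Add each direction:
  D0: (-9, 4, 5) + (1, -1, 0) = (-8, 3, 5)
  D1: (-9, 4, 5) + (1, 0, -1) = (-8, 4, 4)
  D2: (-9, 4, 5) + (0, 1, -1) = (-9, 5, 4)
  D3: (-9, 4, 5) + (-1, 1, 0) = (-10, 5, 5)
  D4: (-9, 4, 5) + (-1, 0, 1) = (-10, 4, 6)
  D5: (-9, 4, 5) + (0, -1, 1) = (-9, 3, 6)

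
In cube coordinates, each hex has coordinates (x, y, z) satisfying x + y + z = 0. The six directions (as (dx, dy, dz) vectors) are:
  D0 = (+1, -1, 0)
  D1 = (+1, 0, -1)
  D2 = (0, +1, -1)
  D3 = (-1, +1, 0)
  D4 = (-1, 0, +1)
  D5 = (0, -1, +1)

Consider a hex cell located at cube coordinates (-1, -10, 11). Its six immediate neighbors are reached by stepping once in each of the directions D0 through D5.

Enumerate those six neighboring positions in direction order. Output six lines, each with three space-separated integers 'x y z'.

Answer: 0 -11 11
0 -10 10
-1 -9 10
-2 -9 11
-2 -10 12
-1 -11 12

Derivation:
Center: (-1, -10, 11). Add each direction:
  D0: (-1, -10, 11) + (1, -1, 0) = (0, -11, 11)
  D1: (-1, -10, 11) + (1, 0, -1) = (0, -10, 10)
  D2: (-1, -10, 11) + (0, 1, -1) = (-1, -9, 10)
  D3: (-1, -10, 11) + (-1, 1, 0) = (-2, -9, 11)
  D4: (-1, -10, 11) + (-1, 0, 1) = (-2, -10, 12)
  D5: (-1, -10, 11) + (0, -1, 1) = (-1, -11, 12)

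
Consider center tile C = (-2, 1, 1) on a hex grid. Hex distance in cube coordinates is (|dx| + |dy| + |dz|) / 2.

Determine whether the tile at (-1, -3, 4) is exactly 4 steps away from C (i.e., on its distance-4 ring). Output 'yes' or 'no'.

|px - cx| = |-1 - (-2)| = 1
|py - cy| = |-3 - 1| = 4
|pz - cz| = |4 - 1| = 3
distance = (1+4+3)/2 = 8/2 = 4
radius = 4; distance == radius -> yes

Answer: yes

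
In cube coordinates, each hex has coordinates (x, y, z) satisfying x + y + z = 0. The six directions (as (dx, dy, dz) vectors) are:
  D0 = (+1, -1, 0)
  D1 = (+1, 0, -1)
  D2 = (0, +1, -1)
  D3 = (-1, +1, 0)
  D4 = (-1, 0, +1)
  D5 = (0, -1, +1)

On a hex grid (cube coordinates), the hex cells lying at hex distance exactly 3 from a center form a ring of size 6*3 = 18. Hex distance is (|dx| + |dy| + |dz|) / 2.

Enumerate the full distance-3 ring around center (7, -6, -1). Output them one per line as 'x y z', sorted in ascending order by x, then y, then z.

Answer: 4 -6 2
4 -5 1
4 -4 0
4 -3 -1
5 -7 2
5 -3 -2
6 -8 2
6 -3 -3
7 -9 2
7 -3 -4
8 -9 1
8 -4 -4
9 -9 0
9 -5 -4
10 -9 -1
10 -8 -2
10 -7 -3
10 -6 -4

Derivation:
Walk ring at distance 3 from (7, -6, -1):
Start at center + D4*3 = (4, -6, 2)
  hex 0: (4, -6, 2)
  hex 1: (5, -7, 2)
  hex 2: (6, -8, 2)
  hex 3: (7, -9, 2)
  hex 4: (8, -9, 1)
  hex 5: (9, -9, 0)
  hex 6: (10, -9, -1)
  hex 7: (10, -8, -2)
  hex 8: (10, -7, -3)
  hex 9: (10, -6, -4)
  hex 10: (9, -5, -4)
  hex 11: (8, -4, -4)
  hex 12: (7, -3, -4)
  hex 13: (6, -3, -3)
  hex 14: (5, -3, -2)
  hex 15: (4, -3, -1)
  hex 16: (4, -4, 0)
  hex 17: (4, -5, 1)
Sorted: 18 hexes.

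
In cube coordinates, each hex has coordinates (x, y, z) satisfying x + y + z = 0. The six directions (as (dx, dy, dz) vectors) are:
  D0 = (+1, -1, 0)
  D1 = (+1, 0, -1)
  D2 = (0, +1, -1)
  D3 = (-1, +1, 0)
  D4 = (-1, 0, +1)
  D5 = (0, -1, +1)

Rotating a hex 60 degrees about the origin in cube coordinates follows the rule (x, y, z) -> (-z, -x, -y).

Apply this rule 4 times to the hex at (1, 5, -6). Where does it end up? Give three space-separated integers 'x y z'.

Start: (1, 5, -6)
Step 1: (1, 5, -6) -> (-(-6), -(1), -(5)) = (6, -1, -5)
Step 2: (6, -1, -5) -> (-(-5), -(6), -(-1)) = (5, -6, 1)
Step 3: (5, -6, 1) -> (-(1), -(5), -(-6)) = (-1, -5, 6)
Step 4: (-1, -5, 6) -> (-(6), -(-1), -(-5)) = (-6, 1, 5)

Answer: -6 1 5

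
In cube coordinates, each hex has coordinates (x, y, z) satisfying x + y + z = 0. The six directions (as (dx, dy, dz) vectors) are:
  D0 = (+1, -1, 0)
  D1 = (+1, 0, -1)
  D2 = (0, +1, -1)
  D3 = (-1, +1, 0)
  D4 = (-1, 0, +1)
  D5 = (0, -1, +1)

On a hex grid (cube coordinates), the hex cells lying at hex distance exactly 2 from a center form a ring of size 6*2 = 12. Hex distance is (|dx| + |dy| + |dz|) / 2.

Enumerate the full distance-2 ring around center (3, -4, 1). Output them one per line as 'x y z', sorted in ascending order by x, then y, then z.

Answer: 1 -4 3
1 -3 2
1 -2 1
2 -5 3
2 -2 0
3 -6 3
3 -2 -1
4 -6 2
4 -3 -1
5 -6 1
5 -5 0
5 -4 -1

Derivation:
Walk ring at distance 2 from (3, -4, 1):
Start at center + D4*2 = (1, -4, 3)
  hex 0: (1, -4, 3)
  hex 1: (2, -5, 3)
  hex 2: (3, -6, 3)
  hex 3: (4, -6, 2)
  hex 4: (5, -6, 1)
  hex 5: (5, -5, 0)
  hex 6: (5, -4, -1)
  hex 7: (4, -3, -1)
  hex 8: (3, -2, -1)
  hex 9: (2, -2, 0)
  hex 10: (1, -2, 1)
  hex 11: (1, -3, 2)
Sorted: 12 hexes.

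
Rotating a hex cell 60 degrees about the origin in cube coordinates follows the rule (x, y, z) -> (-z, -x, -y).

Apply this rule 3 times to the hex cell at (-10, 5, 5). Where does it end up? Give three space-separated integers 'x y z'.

Answer: 10 -5 -5

Derivation:
Start: (-10, 5, 5)
Step 1: (-10, 5, 5) -> (-(5), -(-10), -(5)) = (-5, 10, -5)
Step 2: (-5, 10, -5) -> (-(-5), -(-5), -(10)) = (5, 5, -10)
Step 3: (5, 5, -10) -> (-(-10), -(5), -(5)) = (10, -5, -5)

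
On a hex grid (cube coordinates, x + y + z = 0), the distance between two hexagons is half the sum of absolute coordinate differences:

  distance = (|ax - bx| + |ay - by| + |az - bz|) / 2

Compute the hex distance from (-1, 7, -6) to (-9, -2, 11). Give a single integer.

Answer: 17

Derivation:
|ax - bx| = |-1 - (-9)| = 8
|ay - by| = |7 - (-2)| = 9
|az - bz| = |-6 - 11| = 17
distance = (8 + 9 + 17) / 2 = 34 / 2 = 17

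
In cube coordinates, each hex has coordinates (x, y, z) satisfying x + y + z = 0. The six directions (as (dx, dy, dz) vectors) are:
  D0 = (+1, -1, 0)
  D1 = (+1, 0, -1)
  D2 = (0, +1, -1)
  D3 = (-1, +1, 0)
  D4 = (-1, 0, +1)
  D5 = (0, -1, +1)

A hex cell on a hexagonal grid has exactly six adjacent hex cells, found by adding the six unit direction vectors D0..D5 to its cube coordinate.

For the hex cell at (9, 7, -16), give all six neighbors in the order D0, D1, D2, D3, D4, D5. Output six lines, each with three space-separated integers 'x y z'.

Answer: 10 6 -16
10 7 -17
9 8 -17
8 8 -16
8 7 -15
9 6 -15

Derivation:
Center: (9, 7, -16). Add each direction:
  D0: (9, 7, -16) + (1, -1, 0) = (10, 6, -16)
  D1: (9, 7, -16) + (1, 0, -1) = (10, 7, -17)
  D2: (9, 7, -16) + (0, 1, -1) = (9, 8, -17)
  D3: (9, 7, -16) + (-1, 1, 0) = (8, 8, -16)
  D4: (9, 7, -16) + (-1, 0, 1) = (8, 7, -15)
  D5: (9, 7, -16) + (0, -1, 1) = (9, 6, -15)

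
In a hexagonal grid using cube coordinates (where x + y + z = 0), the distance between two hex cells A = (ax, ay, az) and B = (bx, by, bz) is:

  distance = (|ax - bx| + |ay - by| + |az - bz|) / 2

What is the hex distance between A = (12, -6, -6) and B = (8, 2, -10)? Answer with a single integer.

|ax - bx| = |12 - 8| = 4
|ay - by| = |-6 - 2| = 8
|az - bz| = |-6 - (-10)| = 4
distance = (4 + 8 + 4) / 2 = 16 / 2 = 8

Answer: 8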